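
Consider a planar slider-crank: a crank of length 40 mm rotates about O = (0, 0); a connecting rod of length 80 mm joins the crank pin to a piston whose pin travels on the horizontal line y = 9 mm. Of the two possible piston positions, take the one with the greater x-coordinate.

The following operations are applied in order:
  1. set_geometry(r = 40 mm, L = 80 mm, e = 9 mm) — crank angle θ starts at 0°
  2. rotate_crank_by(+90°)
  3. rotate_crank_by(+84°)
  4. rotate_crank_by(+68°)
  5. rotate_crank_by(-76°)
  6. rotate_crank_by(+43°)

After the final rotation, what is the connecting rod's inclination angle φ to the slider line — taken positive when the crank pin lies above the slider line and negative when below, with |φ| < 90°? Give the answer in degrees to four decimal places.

set_geometry: r = 40 mm, L = 80 mm, e = 9 mm; θ ← 0°
rotate_crank_by(+90°): θ ← 0° +90° = 90°
rotate_crank_by(+84°): θ ← 90° +84° = 174°
rotate_crank_by(+68°): θ ← 174° +68° = 242°
rotate_crank_by(-76°): θ ← 242° -76° = 166°
rotate_crank_by(+43°): θ ← 166° +43° = 209°
crank pin P = (r cos θ, r sin θ) = (-34.984788, -19.392385)
h = r sin θ − e = -19.392385 − 9 = -28.392385
sin φ = h / L = -28.392385 / 80 = -0.35490481
φ = arcsin(-0.35490481) = -20.787611°

-20.7876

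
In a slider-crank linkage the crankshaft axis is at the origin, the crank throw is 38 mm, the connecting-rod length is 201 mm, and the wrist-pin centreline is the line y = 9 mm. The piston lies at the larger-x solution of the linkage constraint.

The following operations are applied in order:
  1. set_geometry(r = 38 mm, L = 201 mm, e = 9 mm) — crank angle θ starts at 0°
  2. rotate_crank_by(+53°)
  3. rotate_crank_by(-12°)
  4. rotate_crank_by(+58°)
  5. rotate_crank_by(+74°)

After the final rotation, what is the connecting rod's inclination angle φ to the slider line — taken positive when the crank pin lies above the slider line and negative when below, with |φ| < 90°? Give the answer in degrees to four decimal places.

-1.2455

set_geometry: r = 38 mm, L = 201 mm, e = 9 mm; θ ← 0°
rotate_crank_by(+53°): θ ← 0° +53° = 53°
rotate_crank_by(-12°): θ ← 53° -12° = 41°
rotate_crank_by(+58°): θ ← 41° +58° = 99°
rotate_crank_by(+74°): θ ← 99° +74° = 173°
crank pin P = (r cos θ, r sin θ) = (-37.716754, 4.631035)
h = r sin θ − e = 4.631035 − 9 = -4.368965
sin φ = h / L = -4.368965 / 201 = -0.02173614
φ = arcsin(-0.02173614) = -1.245487°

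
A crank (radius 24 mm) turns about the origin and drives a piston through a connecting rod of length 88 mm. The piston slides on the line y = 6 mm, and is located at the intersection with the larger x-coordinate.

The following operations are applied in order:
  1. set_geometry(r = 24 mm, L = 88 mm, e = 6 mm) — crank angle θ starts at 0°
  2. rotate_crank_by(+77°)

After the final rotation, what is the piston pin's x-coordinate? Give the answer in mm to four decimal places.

set_geometry: r = 24 mm, L = 88 mm, e = 6 mm; θ ← 0°
rotate_crank_by(+77°): θ ← 0° +77° = 77°
crank pin P = (r cos θ, r sin θ) = (5.398825, 23.384882)
h = r sin θ − e = 23.384882 − 6 = 17.384882
x = r cos θ + √(L² − h²) = 5.398825 + √(7744.0 − 302.2341) = 5.398825 + 86.265670 = 91.664496

91.6645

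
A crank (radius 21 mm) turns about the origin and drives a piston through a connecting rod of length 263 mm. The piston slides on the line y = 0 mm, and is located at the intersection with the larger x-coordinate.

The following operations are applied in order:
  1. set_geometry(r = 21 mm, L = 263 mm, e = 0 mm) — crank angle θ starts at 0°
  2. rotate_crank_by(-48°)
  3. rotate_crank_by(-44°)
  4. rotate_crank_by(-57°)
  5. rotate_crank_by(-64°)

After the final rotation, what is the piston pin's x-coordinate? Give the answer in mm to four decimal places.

set_geometry: r = 21 mm, L = 263 mm, e = 0 mm; θ ← 0°
rotate_crank_by(-48°): θ ← 0° -48° = -48°
rotate_crank_by(-44°): θ ← -48° -44° = -92°
rotate_crank_by(-57°): θ ← -92° -57° = -149°
rotate_crank_by(-64°): θ ← -149° -64° = -213°
crank pin P = (r cos θ, r sin θ) = (-17.612082, 11.437420)
h = r sin θ − e = 11.437420 − 0 = 11.437420
x = r cos θ + √(L² − h²) = -17.612082 + √(69169.0 − 130.8146) = -17.612082 + 262.751185 = 245.139103

245.1391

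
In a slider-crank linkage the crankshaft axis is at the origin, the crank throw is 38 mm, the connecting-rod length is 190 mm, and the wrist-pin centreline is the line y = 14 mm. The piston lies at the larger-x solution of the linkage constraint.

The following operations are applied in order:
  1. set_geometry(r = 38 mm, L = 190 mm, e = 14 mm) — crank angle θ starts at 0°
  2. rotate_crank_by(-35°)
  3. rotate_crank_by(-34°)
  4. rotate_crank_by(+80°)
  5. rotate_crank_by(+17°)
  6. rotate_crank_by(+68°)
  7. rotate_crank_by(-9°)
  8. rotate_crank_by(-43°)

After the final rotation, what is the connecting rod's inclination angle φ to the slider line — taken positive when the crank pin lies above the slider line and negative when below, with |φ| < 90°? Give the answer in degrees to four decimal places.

3.7411

set_geometry: r = 38 mm, L = 190 mm, e = 14 mm; θ ← 0°
rotate_crank_by(-35°): θ ← 0° -35° = -35°
rotate_crank_by(-34°): θ ← -35° -34° = -69°
rotate_crank_by(+80°): θ ← -69° +80° = 11°
rotate_crank_by(+17°): θ ← 11° +17° = 28°
rotate_crank_by(+68°): θ ← 28° +68° = 96°
rotate_crank_by(-9°): θ ← 96° -9° = 87°
rotate_crank_by(-43°): θ ← 87° -43° = 44°
crank pin P = (r cos θ, r sin θ) = (27.334912, 26.397018)
h = r sin θ − e = 26.397018 − 14 = 12.397018
sin φ = h / L = 12.397018 / 190 = 0.06524746
φ = arcsin(0.06524746) = 3.741062°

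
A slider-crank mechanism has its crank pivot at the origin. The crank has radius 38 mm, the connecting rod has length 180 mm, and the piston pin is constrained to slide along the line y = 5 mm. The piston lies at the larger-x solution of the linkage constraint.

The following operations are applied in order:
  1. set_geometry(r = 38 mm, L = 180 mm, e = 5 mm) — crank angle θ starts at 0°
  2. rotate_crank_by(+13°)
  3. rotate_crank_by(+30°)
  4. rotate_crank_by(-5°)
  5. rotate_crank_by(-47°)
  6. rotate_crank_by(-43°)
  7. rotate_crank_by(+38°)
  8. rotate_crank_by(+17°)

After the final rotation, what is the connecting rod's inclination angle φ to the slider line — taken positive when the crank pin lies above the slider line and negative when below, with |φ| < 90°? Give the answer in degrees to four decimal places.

set_geometry: r = 38 mm, L = 180 mm, e = 5 mm; θ ← 0°
rotate_crank_by(+13°): θ ← 0° +13° = 13°
rotate_crank_by(+30°): θ ← 13° +30° = 43°
rotate_crank_by(-5°): θ ← 43° -5° = 38°
rotate_crank_by(-47°): θ ← 38° -47° = -9°
rotate_crank_by(-43°): θ ← -9° -43° = -52°
rotate_crank_by(+38°): θ ← -52° +38° = -14°
rotate_crank_by(+17°): θ ← -14° +17° = 3°
crank pin P = (r cos θ, r sin θ) = (37.947922, 1.988766)
h = r sin θ − e = 1.988766 − 5 = -3.011234
sin φ = h / L = -3.011234 / 180 = -0.01672908
φ = arcsin(-0.01672908) = -0.958550°

-0.9586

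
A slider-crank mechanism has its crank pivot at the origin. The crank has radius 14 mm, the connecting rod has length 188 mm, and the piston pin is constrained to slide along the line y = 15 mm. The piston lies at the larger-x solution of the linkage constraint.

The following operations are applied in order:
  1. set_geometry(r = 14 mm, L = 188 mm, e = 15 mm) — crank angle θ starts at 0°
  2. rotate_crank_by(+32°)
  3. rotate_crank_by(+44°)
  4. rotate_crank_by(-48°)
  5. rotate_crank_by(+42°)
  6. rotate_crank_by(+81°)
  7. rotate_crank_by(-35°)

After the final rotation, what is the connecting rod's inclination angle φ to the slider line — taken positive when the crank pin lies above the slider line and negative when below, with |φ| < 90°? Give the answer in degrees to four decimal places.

-0.7366

set_geometry: r = 14 mm, L = 188 mm, e = 15 mm; θ ← 0°
rotate_crank_by(+32°): θ ← 0° +32° = 32°
rotate_crank_by(+44°): θ ← 32° +44° = 76°
rotate_crank_by(-48°): θ ← 76° -48° = 28°
rotate_crank_by(+42°): θ ← 28° +42° = 70°
rotate_crank_by(+81°): θ ← 70° +81° = 151°
rotate_crank_by(-35°): θ ← 151° -35° = 116°
crank pin P = (r cos θ, r sin θ) = (-6.137196, 12.583117)
h = r sin θ − e = 12.583117 − 15 = -2.416883
sin φ = h / L = -2.416883 / 188 = -0.01285576
φ = arcsin(-0.01285576) = -0.736601°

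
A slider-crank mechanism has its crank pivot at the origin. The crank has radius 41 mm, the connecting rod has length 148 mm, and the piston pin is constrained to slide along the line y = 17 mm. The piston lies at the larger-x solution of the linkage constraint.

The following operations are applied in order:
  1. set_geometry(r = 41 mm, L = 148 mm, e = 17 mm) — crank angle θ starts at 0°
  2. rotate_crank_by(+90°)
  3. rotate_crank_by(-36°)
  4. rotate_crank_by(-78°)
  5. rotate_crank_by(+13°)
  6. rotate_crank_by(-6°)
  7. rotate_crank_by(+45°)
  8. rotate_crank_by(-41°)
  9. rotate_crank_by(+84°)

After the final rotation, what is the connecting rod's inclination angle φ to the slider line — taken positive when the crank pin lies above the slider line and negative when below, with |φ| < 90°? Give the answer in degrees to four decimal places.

8.4571

set_geometry: r = 41 mm, L = 148 mm, e = 17 mm; θ ← 0°
rotate_crank_by(+90°): θ ← 0° +90° = 90°
rotate_crank_by(-36°): θ ← 90° -36° = 54°
rotate_crank_by(-78°): θ ← 54° -78° = -24°
rotate_crank_by(+13°): θ ← -24° +13° = -11°
rotate_crank_by(-6°): θ ← -11° -6° = -17°
rotate_crank_by(+45°): θ ← -17° +45° = 28°
rotate_crank_by(-41°): θ ← 28° -41° = -13°
rotate_crank_by(+84°): θ ← -13° +84° = 71°
crank pin P = (r cos θ, r sin θ) = (13.348294, 38.766262)
h = r sin θ − e = 38.766262 − 17 = 21.766262
sin φ = h / L = 21.766262 / 148 = 0.14706934
φ = arcsin(0.14706934) = 8.457128°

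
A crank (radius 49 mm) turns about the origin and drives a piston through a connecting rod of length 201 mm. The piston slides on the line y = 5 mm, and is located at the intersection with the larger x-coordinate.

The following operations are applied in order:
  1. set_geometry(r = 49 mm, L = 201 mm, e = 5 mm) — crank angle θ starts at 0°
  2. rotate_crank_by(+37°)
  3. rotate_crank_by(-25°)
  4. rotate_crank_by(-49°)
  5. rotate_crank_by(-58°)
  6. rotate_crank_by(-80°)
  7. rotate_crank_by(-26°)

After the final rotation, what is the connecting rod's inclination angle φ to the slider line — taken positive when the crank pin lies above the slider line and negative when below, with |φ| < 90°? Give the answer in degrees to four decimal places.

3.5826

set_geometry: r = 49 mm, L = 201 mm, e = 5 mm; θ ← 0°
rotate_crank_by(+37°): θ ← 0° +37° = 37°
rotate_crank_by(-25°): θ ← 37° -25° = 12°
rotate_crank_by(-49°): θ ← 12° -49° = -37°
rotate_crank_by(-58°): θ ← -37° -58° = -95°
rotate_crank_by(-80°): θ ← -95° -80° = -175°
rotate_crank_by(-26°): θ ← -175° -26° = -201°
crank pin P = (r cos θ, r sin θ) = (-45.745441, 17.560030)
h = r sin θ − e = 17.560030 − 5 = 12.560030
sin φ = h / L = 12.560030 / 201 = 0.06248771
φ = arcsin(0.06248771) = 3.582616°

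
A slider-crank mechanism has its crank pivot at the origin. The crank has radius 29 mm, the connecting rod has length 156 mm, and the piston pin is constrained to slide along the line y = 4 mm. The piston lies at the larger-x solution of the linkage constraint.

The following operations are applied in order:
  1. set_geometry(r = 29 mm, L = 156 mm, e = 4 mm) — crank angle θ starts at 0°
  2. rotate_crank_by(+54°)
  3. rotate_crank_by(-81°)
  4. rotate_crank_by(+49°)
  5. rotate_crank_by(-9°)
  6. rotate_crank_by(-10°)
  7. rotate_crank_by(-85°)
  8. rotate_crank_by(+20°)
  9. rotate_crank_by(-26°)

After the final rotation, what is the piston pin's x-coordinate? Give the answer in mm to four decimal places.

153.4856

set_geometry: r = 29 mm, L = 156 mm, e = 4 mm; θ ← 0°
rotate_crank_by(+54°): θ ← 0° +54° = 54°
rotate_crank_by(-81°): θ ← 54° -81° = -27°
rotate_crank_by(+49°): θ ← -27° +49° = 22°
rotate_crank_by(-9°): θ ← 22° -9° = 13°
rotate_crank_by(-10°): θ ← 13° -10° = 3°
rotate_crank_by(-85°): θ ← 3° -85° = -82°
rotate_crank_by(+20°): θ ← -82° +20° = -62°
rotate_crank_by(-26°): θ ← -62° -26° = -88°
crank pin P = (r cos θ, r sin θ) = (1.012085, -28.982334)
h = r sin θ − e = -28.982334 − 4 = -32.982334
x = r cos θ + √(L² − h²) = 1.012085 + √(24336.0 − 1087.8344) = 1.012085 + 152.473492 = 153.485577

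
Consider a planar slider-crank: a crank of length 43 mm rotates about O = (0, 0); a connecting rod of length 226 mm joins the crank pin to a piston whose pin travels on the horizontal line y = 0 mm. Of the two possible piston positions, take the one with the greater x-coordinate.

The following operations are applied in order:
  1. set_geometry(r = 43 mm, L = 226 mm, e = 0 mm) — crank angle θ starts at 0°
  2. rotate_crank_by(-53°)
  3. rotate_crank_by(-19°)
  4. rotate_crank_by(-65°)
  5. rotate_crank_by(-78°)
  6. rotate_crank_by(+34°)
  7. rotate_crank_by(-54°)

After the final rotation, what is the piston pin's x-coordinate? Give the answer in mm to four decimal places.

198.5744

set_geometry: r = 43 mm, L = 226 mm, e = 0 mm; θ ← 0°
rotate_crank_by(-53°): θ ← 0° -53° = -53°
rotate_crank_by(-19°): θ ← -53° -19° = -72°
rotate_crank_by(-65°): θ ← -72° -65° = -137°
rotate_crank_by(-78°): θ ← -137° -78° = -215°
rotate_crank_by(+34°): θ ← -215° +34° = -181°
rotate_crank_by(-54°): θ ← -181° -54° = -235°
crank pin P = (r cos θ, r sin θ) = (-24.663787, 35.223538)
h = r sin θ − e = 35.223538 − 0 = 35.223538
x = r cos θ + √(L² − h²) = -24.663787 + √(51076.0 − 1240.6976) = -24.663787 + 223.238219 = 198.574432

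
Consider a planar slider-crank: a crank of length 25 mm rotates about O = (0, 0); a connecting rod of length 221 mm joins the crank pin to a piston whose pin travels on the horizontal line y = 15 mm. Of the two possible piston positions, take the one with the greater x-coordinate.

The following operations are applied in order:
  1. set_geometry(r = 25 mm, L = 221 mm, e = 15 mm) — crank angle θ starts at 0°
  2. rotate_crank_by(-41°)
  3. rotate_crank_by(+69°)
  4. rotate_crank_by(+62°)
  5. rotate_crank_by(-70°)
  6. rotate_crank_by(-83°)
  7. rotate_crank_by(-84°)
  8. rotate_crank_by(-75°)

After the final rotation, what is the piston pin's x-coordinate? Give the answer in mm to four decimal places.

set_geometry: r = 25 mm, L = 221 mm, e = 15 mm; θ ← 0°
rotate_crank_by(-41°): θ ← 0° -41° = -41°
rotate_crank_by(+69°): θ ← -41° +69° = 28°
rotate_crank_by(+62°): θ ← 28° +62° = 90°
rotate_crank_by(-70°): θ ← 90° -70° = 20°
rotate_crank_by(-83°): θ ← 20° -83° = -63°
rotate_crank_by(-84°): θ ← -63° -84° = -147°
rotate_crank_by(-75°): θ ← -147° -75° = -222°
crank pin P = (r cos θ, r sin θ) = (-18.578621, 16.728265)
h = r sin θ − e = 16.728265 − 15 = 1.728265
x = r cos θ + √(L² − h²) = -18.578621 + √(48841.0 − 2.9869) = -18.578621 + 220.993242 = 202.414622

202.4146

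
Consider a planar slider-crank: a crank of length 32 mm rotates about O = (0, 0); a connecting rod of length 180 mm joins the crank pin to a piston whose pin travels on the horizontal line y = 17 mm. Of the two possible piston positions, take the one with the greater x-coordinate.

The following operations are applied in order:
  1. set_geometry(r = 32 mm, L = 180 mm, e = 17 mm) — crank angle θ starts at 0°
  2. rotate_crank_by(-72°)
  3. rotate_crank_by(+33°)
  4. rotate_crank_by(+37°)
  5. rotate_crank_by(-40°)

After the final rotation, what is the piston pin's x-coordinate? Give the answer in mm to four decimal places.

set_geometry: r = 32 mm, L = 180 mm, e = 17 mm; θ ← 0°
rotate_crank_by(-72°): θ ← 0° -72° = -72°
rotate_crank_by(+33°): θ ← -72° +33° = -39°
rotate_crank_by(+37°): θ ← -39° +37° = -2°
rotate_crank_by(-40°): θ ← -2° -40° = -42°
crank pin P = (r cos θ, r sin θ) = (23.780634, -21.412179)
h = r sin θ − e = -21.412179 − 17 = -38.412179
x = r cos θ + √(L² − h²) = 23.780634 + √(32400.0 − 1475.4955) = 23.780634 + 175.853645 = 199.634279

199.6343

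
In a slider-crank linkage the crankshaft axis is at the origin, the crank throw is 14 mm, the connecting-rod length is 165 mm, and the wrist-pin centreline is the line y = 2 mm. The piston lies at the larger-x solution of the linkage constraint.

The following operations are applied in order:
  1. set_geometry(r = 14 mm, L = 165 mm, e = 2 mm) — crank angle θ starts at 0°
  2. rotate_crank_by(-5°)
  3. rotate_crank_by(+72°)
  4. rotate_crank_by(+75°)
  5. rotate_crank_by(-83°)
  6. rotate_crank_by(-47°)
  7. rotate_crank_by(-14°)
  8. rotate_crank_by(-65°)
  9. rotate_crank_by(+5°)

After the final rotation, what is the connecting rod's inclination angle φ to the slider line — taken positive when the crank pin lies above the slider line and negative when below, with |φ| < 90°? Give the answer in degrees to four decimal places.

set_geometry: r = 14 mm, L = 165 mm, e = 2 mm; θ ← 0°
rotate_crank_by(-5°): θ ← 0° -5° = -5°
rotate_crank_by(+72°): θ ← -5° +72° = 67°
rotate_crank_by(+75°): θ ← 67° +75° = 142°
rotate_crank_by(-83°): θ ← 142° -83° = 59°
rotate_crank_by(-47°): θ ← 59° -47° = 12°
rotate_crank_by(-14°): θ ← 12° -14° = -2°
rotate_crank_by(-65°): θ ← -2° -65° = -67°
rotate_crank_by(+5°): θ ← -67° +5° = -62°
crank pin P = (r cos θ, r sin θ) = (6.572602, -12.361266)
h = r sin θ − e = -12.361266 − 2 = -14.361266
sin φ = h / L = -14.361266 / 165 = -0.08703798
φ = arcsin(-0.08703798) = -4.993227°

-4.9932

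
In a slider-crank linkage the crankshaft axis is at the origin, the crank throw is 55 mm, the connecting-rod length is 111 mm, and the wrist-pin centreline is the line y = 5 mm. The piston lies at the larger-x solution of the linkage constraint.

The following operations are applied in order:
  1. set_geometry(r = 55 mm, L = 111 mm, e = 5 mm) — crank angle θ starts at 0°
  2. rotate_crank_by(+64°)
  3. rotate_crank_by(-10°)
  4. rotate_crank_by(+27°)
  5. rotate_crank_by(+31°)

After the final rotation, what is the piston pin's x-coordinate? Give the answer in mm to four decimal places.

set_geometry: r = 55 mm, L = 111 mm, e = 5 mm; θ ← 0°
rotate_crank_by(+64°): θ ← 0° +64° = 64°
rotate_crank_by(-10°): θ ← 64° -10° = 54°
rotate_crank_by(+27°): θ ← 54° +27° = 81°
rotate_crank_by(+31°): θ ← 81° +31° = 112°
crank pin P = (r cos θ, r sin θ) = (-20.603363, 50.995112)
h = r sin θ − e = 50.995112 − 5 = 45.995112
x = r cos θ + √(L² − h²) = -20.603363 + √(12321.0 − 2115.5503) = -20.603363 + 101.022026 = 80.418663

80.4187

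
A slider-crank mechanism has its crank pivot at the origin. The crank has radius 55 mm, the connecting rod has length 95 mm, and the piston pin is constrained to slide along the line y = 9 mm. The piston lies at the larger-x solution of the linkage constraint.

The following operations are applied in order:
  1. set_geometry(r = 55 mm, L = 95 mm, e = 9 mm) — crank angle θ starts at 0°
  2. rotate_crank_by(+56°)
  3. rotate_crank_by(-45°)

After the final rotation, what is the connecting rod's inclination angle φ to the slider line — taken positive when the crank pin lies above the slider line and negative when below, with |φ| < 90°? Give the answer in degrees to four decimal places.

set_geometry: r = 55 mm, L = 95 mm, e = 9 mm; θ ← 0°
rotate_crank_by(+56°): θ ← 0° +56° = 56°
rotate_crank_by(-45°): θ ← 56° -45° = 11°
crank pin P = (r cos θ, r sin θ) = (53.989495, 10.494495)
h = r sin θ − e = 10.494495 − 9 = 1.494495
sin φ = h / L = 1.494495 / 95 = 0.01573152
φ = arcsin(0.01573152) = 0.901387°

0.9014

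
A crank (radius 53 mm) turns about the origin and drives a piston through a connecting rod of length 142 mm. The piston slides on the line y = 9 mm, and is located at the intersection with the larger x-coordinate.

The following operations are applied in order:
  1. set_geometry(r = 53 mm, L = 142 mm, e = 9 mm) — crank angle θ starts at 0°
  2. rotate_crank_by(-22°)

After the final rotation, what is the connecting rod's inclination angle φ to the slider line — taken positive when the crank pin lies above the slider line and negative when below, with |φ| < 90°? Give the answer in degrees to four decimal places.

-11.7240

set_geometry: r = 53 mm, L = 142 mm, e = 9 mm; θ ← 0°
rotate_crank_by(-22°): θ ← 0° -22° = -22°
crank pin P = (r cos θ, r sin θ) = (49.140744, -19.854149)
h = r sin θ − e = -19.854149 − 9 = -28.854149
sin φ = h / L = -28.854149 / 142 = -0.20319824
φ = arcsin(-0.20319824) = -11.724046°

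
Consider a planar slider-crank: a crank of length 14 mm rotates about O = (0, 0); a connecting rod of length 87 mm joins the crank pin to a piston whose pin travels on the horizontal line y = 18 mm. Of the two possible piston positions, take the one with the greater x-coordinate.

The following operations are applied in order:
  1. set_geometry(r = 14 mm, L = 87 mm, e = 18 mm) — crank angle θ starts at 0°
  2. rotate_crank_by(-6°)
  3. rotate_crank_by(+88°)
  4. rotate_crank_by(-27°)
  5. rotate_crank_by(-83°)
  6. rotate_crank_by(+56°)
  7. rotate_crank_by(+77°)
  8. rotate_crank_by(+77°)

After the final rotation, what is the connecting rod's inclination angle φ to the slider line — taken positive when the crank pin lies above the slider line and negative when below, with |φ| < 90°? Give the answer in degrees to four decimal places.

-12.2696

set_geometry: r = 14 mm, L = 87 mm, e = 18 mm; θ ← 0°
rotate_crank_by(-6°): θ ← 0° -6° = -6°
rotate_crank_by(+88°): θ ← -6° +88° = 82°
rotate_crank_by(-27°): θ ← 82° -27° = 55°
rotate_crank_by(-83°): θ ← 55° -83° = -28°
rotate_crank_by(+56°): θ ← -28° +56° = 28°
rotate_crank_by(+77°): θ ← 28° +77° = 105°
rotate_crank_by(+77°): θ ← 105° +77° = 182°
crank pin P = (r cos θ, r sin θ) = (-13.991472, -0.488593)
h = r sin θ − e = -0.488593 − 18 = -18.488593
sin φ = h / L = -18.488593 / 87 = -0.21251256
φ = arcsin(-0.21251256) = -12.269636°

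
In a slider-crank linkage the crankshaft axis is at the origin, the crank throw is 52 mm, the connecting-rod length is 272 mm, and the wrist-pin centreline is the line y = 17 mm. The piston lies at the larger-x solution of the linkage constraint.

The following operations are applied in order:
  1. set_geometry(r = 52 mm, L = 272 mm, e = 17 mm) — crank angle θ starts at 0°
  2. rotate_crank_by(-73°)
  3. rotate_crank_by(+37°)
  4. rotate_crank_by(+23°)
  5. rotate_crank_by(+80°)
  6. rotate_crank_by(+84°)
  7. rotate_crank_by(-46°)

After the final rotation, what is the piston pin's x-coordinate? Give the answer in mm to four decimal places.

256.5042

set_geometry: r = 52 mm, L = 272 mm, e = 17 mm; θ ← 0°
rotate_crank_by(-73°): θ ← 0° -73° = -73°
rotate_crank_by(+37°): θ ← -73° +37° = -36°
rotate_crank_by(+23°): θ ← -36° +23° = -13°
rotate_crank_by(+80°): θ ← -13° +80° = 67°
rotate_crank_by(+84°): θ ← 67° +84° = 151°
rotate_crank_by(-46°): θ ← 151° -46° = 105°
crank pin P = (r cos θ, r sin θ) = (-13.458590, 50.228143)
h = r sin θ − e = 50.228143 − 17 = 33.228143
x = r cos θ + √(L² − h²) = -13.458590 + √(73984.0 − 1104.1095) = -13.458590 + 269.962758 = 256.504167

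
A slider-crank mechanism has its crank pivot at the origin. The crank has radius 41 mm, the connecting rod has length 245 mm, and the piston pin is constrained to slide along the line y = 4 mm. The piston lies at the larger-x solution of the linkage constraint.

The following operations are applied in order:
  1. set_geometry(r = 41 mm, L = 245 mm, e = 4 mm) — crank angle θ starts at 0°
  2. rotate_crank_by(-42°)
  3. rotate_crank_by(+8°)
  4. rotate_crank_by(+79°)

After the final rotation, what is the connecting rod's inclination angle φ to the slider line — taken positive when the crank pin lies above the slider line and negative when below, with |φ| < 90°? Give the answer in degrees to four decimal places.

set_geometry: r = 41 mm, L = 245 mm, e = 4 mm; θ ← 0°
rotate_crank_by(-42°): θ ← 0° -42° = -42°
rotate_crank_by(+8°): θ ← -42° +8° = -34°
rotate_crank_by(+79°): θ ← -34° +79° = 45°
crank pin P = (r cos θ, r sin θ) = (28.991378, 28.991378)
h = r sin θ − e = 28.991378 − 4 = 24.991378
sin φ = h / L = 24.991378 / 245 = 0.10200562
φ = arcsin(0.10200562) = 5.854675°

5.8547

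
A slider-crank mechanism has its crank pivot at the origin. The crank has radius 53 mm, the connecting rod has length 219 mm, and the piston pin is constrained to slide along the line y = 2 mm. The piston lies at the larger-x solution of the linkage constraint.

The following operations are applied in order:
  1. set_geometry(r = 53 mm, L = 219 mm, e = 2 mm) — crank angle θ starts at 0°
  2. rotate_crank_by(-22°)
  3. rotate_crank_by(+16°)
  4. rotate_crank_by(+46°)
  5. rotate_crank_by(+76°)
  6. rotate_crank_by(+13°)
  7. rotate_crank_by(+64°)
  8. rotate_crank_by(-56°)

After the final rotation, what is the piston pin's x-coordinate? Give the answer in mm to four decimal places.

177.5599

set_geometry: r = 53 mm, L = 219 mm, e = 2 mm; θ ← 0°
rotate_crank_by(-22°): θ ← 0° -22° = -22°
rotate_crank_by(+16°): θ ← -22° +16° = -6°
rotate_crank_by(+46°): θ ← -6° +46° = 40°
rotate_crank_by(+76°): θ ← 40° +76° = 116°
rotate_crank_by(+13°): θ ← 116° +13° = 129°
rotate_crank_by(+64°): θ ← 129° +64° = 193°
rotate_crank_by(-56°): θ ← 193° -56° = 137°
crank pin P = (r cos θ, r sin θ) = (-38.761746, 36.145913)
h = r sin θ − e = 36.145913 − 2 = 34.145913
x = r cos θ + √(L² − h²) = -38.761746 + √(47961.0 − 1165.9434) = -38.761746 + 216.321651 = 177.559905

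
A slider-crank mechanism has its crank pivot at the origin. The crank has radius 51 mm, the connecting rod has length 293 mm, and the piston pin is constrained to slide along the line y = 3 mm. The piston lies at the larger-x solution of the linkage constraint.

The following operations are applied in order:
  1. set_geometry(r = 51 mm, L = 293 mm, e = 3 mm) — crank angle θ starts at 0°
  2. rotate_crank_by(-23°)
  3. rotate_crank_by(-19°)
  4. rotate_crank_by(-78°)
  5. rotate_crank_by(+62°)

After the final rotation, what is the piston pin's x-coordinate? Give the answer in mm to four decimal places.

set_geometry: r = 51 mm, L = 293 mm, e = 3 mm; θ ← 0°
rotate_crank_by(-23°): θ ← 0° -23° = -23°
rotate_crank_by(-19°): θ ← -23° -19° = -42°
rotate_crank_by(-78°): θ ← -42° -78° = -120°
rotate_crank_by(+62°): θ ← -120° +62° = -58°
crank pin P = (r cos θ, r sin θ) = (27.025882, -43.250453)
h = r sin θ − e = -43.250453 − 3 = -46.250453
x = r cos θ + √(L² − h²) = 27.025882 + √(85849.0 − 2139.1044) = 27.025882 + 289.326624 = 316.352507

316.3525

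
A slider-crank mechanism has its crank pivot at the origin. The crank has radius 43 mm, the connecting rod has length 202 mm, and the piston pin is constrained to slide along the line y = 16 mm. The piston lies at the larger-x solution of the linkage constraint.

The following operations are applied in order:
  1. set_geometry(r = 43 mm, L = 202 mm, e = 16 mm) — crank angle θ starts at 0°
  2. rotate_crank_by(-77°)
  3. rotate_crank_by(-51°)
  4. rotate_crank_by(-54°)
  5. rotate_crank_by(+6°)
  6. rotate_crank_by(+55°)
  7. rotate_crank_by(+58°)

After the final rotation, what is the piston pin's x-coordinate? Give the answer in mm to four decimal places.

set_geometry: r = 43 mm, L = 202 mm, e = 16 mm; θ ← 0°
rotate_crank_by(-77°): θ ← 0° -77° = -77°
rotate_crank_by(-51°): θ ← -77° -51° = -128°
rotate_crank_by(-54°): θ ← -128° -54° = -182°
rotate_crank_by(+6°): θ ← -182° +6° = -176°
rotate_crank_by(+55°): θ ← -176° +55° = -121°
rotate_crank_by(+58°): θ ← -121° +58° = -63°
crank pin P = (r cos θ, r sin θ) = (19.521591, -38.313281)
h = r sin θ − e = -38.313281 − 16 = -54.313281
x = r cos θ + √(L² − h²) = 19.521591 + √(40804.0 − 2949.9324) = 19.521591 + 194.561218 = 214.082810

214.0828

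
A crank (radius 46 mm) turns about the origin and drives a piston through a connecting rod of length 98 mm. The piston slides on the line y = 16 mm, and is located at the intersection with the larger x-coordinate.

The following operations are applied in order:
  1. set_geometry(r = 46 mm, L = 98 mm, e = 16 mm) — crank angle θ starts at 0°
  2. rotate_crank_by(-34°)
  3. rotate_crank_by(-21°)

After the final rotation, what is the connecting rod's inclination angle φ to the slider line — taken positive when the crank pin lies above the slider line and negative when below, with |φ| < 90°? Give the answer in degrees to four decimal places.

-33.2138

set_geometry: r = 46 mm, L = 98 mm, e = 16 mm; θ ← 0°
rotate_crank_by(-34°): θ ← 0° -34° = -34°
rotate_crank_by(-21°): θ ← -34° -21° = -55°
crank pin P = (r cos θ, r sin θ) = (26.384516, -37.680994)
h = r sin θ − e = -37.680994 − 16 = -53.680994
sin φ = h / L = -53.680994 / 98 = -0.54776525
φ = arcsin(-0.54776525) = -33.213834°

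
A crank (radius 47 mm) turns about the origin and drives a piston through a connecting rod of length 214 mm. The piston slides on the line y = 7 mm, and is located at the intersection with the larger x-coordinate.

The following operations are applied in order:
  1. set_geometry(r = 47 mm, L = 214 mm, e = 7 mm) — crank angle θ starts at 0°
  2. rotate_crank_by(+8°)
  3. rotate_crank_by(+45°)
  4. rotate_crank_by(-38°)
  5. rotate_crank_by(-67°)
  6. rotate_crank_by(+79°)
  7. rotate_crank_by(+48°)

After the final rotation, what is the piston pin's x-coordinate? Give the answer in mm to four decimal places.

set_geometry: r = 47 mm, L = 214 mm, e = 7 mm; θ ← 0°
rotate_crank_by(+8°): θ ← 0° +8° = 8°
rotate_crank_by(+45°): θ ← 8° +45° = 53°
rotate_crank_by(-38°): θ ← 53° -38° = 15°
rotate_crank_by(-67°): θ ← 15° -67° = -52°
rotate_crank_by(+79°): θ ← -52° +79° = 27°
rotate_crank_by(+48°): θ ← 27° +48° = 75°
crank pin P = (r cos θ, r sin θ) = (12.164495, 45.398514)
h = r sin θ − e = 45.398514 − 7 = 38.398514
x = r cos θ + √(L² − h²) = 12.164495 + √(45796.0 − 1474.4459) = 12.164495 + 210.526849 = 222.691344

222.6913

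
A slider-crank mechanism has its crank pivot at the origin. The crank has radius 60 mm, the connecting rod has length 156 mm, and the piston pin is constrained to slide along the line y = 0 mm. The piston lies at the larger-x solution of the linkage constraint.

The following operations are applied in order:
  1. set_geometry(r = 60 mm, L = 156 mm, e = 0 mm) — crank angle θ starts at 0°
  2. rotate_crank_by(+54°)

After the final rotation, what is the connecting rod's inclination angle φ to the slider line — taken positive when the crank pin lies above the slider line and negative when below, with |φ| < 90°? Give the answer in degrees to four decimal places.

set_geometry: r = 60 mm, L = 156 mm, e = 0 mm; θ ← 0°
rotate_crank_by(+54°): θ ← 0° +54° = 54°
crank pin P = (r cos θ, r sin θ) = (35.267115, 48.541020)
h = r sin θ − e = 48.541020 − 0 = 48.541020
sin φ = h / L = 48.541020 / 156 = 0.31116038
φ = arcsin(0.31116038) = 18.129174°

18.1292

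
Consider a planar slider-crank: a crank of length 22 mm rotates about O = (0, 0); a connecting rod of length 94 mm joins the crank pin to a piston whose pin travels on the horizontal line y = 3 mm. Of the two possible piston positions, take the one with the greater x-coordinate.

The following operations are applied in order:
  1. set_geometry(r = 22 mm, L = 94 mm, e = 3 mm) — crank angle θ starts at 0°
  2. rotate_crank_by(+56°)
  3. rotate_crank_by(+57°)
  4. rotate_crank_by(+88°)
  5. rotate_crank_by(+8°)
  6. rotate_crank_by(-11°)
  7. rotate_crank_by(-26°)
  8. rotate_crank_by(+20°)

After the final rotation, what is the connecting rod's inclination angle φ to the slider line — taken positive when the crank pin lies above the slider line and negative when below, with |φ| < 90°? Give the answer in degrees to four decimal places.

-4.6216

set_geometry: r = 22 mm, L = 94 mm, e = 3 mm; θ ← 0°
rotate_crank_by(+56°): θ ← 0° +56° = 56°
rotate_crank_by(+57°): θ ← 56° +57° = 113°
rotate_crank_by(+88°): θ ← 113° +88° = 201°
rotate_crank_by(+8°): θ ← 201° +8° = 209°
rotate_crank_by(-11°): θ ← 209° -11° = 198°
rotate_crank_by(-26°): θ ← 198° -26° = 172°
rotate_crank_by(+20°): θ ← 172° +20° = 192°
crank pin P = (r cos θ, r sin θ) = (-21.519247, -4.574057)
h = r sin θ − e = -4.574057 − 3 = -7.574057
sin φ = h / L = -7.574057 / 94 = -0.08057508
φ = arcsin(-0.08057508) = -4.621622°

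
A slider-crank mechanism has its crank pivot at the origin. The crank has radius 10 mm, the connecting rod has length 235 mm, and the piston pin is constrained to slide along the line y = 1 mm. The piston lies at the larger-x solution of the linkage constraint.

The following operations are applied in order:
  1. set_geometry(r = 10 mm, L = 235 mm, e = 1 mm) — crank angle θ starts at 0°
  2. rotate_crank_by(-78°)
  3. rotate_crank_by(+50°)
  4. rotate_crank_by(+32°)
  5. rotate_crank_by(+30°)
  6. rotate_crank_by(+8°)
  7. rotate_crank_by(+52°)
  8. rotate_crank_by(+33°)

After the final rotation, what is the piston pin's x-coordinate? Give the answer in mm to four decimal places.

set_geometry: r = 10 mm, L = 235 mm, e = 1 mm; θ ← 0°
rotate_crank_by(-78°): θ ← 0° -78° = -78°
rotate_crank_by(+50°): θ ← -78° +50° = -28°
rotate_crank_by(+32°): θ ← -28° +32° = 4°
rotate_crank_by(+30°): θ ← 4° +30° = 34°
rotate_crank_by(+8°): θ ← 34° +8° = 42°
rotate_crank_by(+52°): θ ← 42° +52° = 94°
rotate_crank_by(+33°): θ ← 94° +33° = 127°
crank pin P = (r cos θ, r sin θ) = (-6.018150, 7.986355)
h = r sin θ − e = 7.986355 − 1 = 6.986355
x = r cos θ + √(L² − h²) = -6.018150 + √(55225.0 − 48.8092) = -6.018150 + 234.896128 = 228.877978

228.8780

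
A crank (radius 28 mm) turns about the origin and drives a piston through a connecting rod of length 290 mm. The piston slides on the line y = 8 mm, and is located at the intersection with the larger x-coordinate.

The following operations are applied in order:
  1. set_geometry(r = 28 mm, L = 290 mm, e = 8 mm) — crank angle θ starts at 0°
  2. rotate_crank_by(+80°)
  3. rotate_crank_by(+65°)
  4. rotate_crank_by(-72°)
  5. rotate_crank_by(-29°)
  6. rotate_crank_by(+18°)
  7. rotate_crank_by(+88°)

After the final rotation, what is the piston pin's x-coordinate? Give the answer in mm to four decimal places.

set_geometry: r = 28 mm, L = 290 mm, e = 8 mm; θ ← 0°
rotate_crank_by(+80°): θ ← 0° +80° = 80°
rotate_crank_by(+65°): θ ← 80° +65° = 145°
rotate_crank_by(-72°): θ ← 145° -72° = 73°
rotate_crank_by(-29°): θ ← 73° -29° = 44°
rotate_crank_by(+18°): θ ← 44° +18° = 62°
rotate_crank_by(+88°): θ ← 62° +88° = 150°
crank pin P = (r cos θ, r sin θ) = (-24.248711, 14.000000)
h = r sin θ − e = 14.000000 − 8 = 6.000000
x = r cos θ + √(L² − h²) = -24.248711 + √(84100.0 − 36.0000) = -24.248711 + 289.937924 = 265.689213

265.6892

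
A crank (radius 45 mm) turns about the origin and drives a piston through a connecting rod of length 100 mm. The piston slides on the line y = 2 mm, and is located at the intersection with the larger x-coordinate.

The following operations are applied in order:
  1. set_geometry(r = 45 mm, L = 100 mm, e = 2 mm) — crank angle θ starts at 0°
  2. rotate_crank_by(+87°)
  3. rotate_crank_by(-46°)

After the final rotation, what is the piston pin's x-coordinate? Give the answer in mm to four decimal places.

set_geometry: r = 45 mm, L = 100 mm, e = 2 mm; θ ← 0°
rotate_crank_by(+87°): θ ← 0° +87° = 87°
rotate_crank_by(-46°): θ ← 87° -46° = 41°
crank pin P = (r cos θ, r sin θ) = (33.961931, 29.522656)
h = r sin θ − e = 29.522656 − 2 = 27.522656
x = r cos θ + √(L² − h²) = 33.961931 + √(10000.0 − 757.4966) = 33.961931 + 96.137939 = 130.099870

130.0999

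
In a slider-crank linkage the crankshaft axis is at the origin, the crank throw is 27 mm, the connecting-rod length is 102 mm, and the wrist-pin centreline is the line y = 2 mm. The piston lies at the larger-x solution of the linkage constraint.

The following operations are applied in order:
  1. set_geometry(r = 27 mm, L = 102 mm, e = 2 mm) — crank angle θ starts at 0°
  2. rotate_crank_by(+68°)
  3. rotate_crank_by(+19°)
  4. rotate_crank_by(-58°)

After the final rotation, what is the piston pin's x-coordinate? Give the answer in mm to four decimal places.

set_geometry: r = 27 mm, L = 102 mm, e = 2 mm; θ ← 0°
rotate_crank_by(+68°): θ ← 0° +68° = 68°
rotate_crank_by(+19°): θ ← 68° +19° = 87°
rotate_crank_by(-58°): θ ← 87° -58° = 29°
crank pin P = (r cos θ, r sin θ) = (23.614732, 13.089860)
h = r sin θ − e = 13.089860 − 2 = 11.089860
x = r cos θ + √(L² − h²) = 23.614732 + √(10404.0 − 122.9850) = 23.614732 + 101.395340 = 125.010072

125.0101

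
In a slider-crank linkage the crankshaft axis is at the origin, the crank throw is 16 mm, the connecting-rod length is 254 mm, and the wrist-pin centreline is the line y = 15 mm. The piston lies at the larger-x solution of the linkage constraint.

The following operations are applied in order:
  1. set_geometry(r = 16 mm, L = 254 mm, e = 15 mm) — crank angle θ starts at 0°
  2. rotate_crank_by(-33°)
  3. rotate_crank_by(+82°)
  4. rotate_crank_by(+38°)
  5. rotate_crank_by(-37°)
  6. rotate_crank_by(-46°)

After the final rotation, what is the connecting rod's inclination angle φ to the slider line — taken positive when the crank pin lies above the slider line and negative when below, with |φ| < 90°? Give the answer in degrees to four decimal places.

set_geometry: r = 16 mm, L = 254 mm, e = 15 mm; θ ← 0°
rotate_crank_by(-33°): θ ← 0° -33° = -33°
rotate_crank_by(+82°): θ ← -33° +82° = 49°
rotate_crank_by(+38°): θ ← 49° +38° = 87°
rotate_crank_by(-37°): θ ← 87° -37° = 50°
rotate_crank_by(-46°): θ ← 50° -46° = 4°
crank pin P = (r cos θ, r sin θ) = (15.961025, 1.116104)
h = r sin θ − e = 1.116104 − 15 = -13.883896
sin φ = h / L = -13.883896 / 254 = -0.05466101
φ = arcsin(-0.05466101) = -3.133407°

-3.1334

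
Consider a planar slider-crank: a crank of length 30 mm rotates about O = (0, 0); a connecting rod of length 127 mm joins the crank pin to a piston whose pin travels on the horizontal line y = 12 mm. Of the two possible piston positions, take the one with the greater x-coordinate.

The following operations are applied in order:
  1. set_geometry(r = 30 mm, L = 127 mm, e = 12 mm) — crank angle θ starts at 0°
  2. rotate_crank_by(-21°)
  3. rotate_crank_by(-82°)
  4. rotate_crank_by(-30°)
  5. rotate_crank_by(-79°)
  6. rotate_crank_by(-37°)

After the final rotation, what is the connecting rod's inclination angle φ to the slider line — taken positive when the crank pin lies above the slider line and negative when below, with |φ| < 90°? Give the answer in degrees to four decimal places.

7.2410

set_geometry: r = 30 mm, L = 127 mm, e = 12 mm; θ ← 0°
rotate_crank_by(-21°): θ ← 0° -21° = -21°
rotate_crank_by(-82°): θ ← -21° -82° = -103°
rotate_crank_by(-30°): θ ← -103° -30° = -133°
rotate_crank_by(-79°): θ ← -133° -79° = -212°
rotate_crank_by(-37°): θ ← -212° -37° = -249°
crank pin P = (r cos θ, r sin θ) = (-10.751038, 28.007413)
h = r sin θ − e = 28.007413 − 12 = 16.007413
sin φ = h / L = 16.007413 / 127 = 0.12604262
φ = arcsin(0.12604262) = 7.240970°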